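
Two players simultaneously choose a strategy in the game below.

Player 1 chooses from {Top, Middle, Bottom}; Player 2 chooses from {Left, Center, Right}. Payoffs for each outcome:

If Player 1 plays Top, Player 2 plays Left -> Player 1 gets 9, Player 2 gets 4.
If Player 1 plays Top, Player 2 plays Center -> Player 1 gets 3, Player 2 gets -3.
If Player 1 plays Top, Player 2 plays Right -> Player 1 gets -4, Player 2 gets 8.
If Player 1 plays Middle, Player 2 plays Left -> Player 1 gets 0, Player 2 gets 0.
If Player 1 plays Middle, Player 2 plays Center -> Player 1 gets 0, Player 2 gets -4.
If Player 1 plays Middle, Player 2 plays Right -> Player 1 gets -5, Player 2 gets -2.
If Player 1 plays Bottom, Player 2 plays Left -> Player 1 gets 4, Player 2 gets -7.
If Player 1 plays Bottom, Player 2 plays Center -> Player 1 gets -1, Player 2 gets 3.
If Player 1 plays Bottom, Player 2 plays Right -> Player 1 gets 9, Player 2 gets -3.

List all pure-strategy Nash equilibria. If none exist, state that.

Check each profile: it is a Nash equilibrium iff no player can strictly gain by switching unilaterally.
(Top, Left): Player 2 can switch to Right (4 → 8). Not NE.
(Top, Center): Player 2 can switch to Left (-3 → 4). Not NE.
(Top, Right): Player 1 can switch to Bottom (-4 → 9). Not NE.
(Middle, Left): Player 1 can switch to Top (0 → 9). Not NE.
(Middle, Center): Player 1 can switch to Top (0 → 3). Not NE.
(Middle, Right): Player 1 can switch to Top (-5 → -4). Not NE.
(Bottom, Left): Player 1 can switch to Top (4 → 9). Not NE.
(Bottom, Center): Player 1 can switch to Top (-1 → 3). Not NE.
(Bottom, Right): Player 2 can switch to Center (-3 → 3). Not NE.

No pure-strategy Nash equilibrium.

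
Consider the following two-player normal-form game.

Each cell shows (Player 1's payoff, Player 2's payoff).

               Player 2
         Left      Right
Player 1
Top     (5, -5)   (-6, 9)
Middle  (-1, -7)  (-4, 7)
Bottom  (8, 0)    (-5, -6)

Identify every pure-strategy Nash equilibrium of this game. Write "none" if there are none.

For each strategy profile, look for a profitable unilateral deviation.
(Top, Left): Player 1 can switch to Bottom (5 → 8). Not NE.
(Top, Right): Player 1 can switch to Middle (-6 → -4). Not NE.
(Middle, Left): Player 1 can switch to Top (-1 → 5). Not NE.
(Middle, Right): Player 1 gets -4, best alternative -5; Player 2 gets 7, best alternative -7. No profitable deviation — NE.
(Bottom, Left): Player 1 gets 8, best alternative 5; Player 2 gets 0, best alternative -6. No profitable deviation — NE.
(Bottom, Right): Player 1 can switch to Middle (-5 → -4). Not NE.

Pure-strategy Nash equilibria: (Middle, Right); (Bottom, Left)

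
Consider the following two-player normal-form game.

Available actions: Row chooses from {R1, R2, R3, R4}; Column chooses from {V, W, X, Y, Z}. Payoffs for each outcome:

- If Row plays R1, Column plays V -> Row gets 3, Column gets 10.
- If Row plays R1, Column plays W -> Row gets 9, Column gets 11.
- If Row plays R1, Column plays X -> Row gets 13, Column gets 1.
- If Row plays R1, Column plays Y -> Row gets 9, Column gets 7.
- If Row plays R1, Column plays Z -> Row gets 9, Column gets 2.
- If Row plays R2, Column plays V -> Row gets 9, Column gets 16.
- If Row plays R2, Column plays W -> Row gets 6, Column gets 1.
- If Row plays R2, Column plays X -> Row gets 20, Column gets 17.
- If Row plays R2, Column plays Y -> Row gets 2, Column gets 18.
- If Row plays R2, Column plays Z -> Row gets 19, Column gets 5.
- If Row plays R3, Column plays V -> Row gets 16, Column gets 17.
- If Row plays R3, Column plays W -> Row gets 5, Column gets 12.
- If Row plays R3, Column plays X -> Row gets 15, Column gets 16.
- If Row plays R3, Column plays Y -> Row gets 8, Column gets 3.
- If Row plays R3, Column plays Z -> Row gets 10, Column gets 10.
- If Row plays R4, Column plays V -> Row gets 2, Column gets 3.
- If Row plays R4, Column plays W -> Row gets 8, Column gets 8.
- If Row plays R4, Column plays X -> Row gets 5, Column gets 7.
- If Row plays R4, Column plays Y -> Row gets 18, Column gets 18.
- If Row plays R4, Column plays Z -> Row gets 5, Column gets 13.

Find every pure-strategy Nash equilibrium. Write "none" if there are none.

The pure Nash equilibria are (R1, W); (R3, V); (R4, Y).

Check each profile: it is a Nash equilibrium iff no player can strictly gain by switching unilaterally.
(R1, V): Row can switch to R2 (3 → 9). Not NE.
(R1, W): Row gets 9, best alternative 8; Column gets 11, best alternative 10. No profitable deviation — NE.
(R1, X): Row can switch to R2 (13 → 20). Not NE.
(R1, Y): Row can switch to R4 (9 → 18). Not NE.
(R1, Z): Row can switch to R2 (9 → 19). Not NE.
(R2, V): Row can switch to R3 (9 → 16). Not NE.
(R2, W): Row can switch to R1 (6 → 9). Not NE.
(R3, V): Row gets 16, best alternative 9; Column gets 17, best alternative 16. No profitable deviation — NE.
(R4, Y): Row gets 18, best alternative 9; Column gets 18, best alternative 13. No profitable deviation — NE.
(The remaining 11 profiles each have a profitable deviation by the same check.)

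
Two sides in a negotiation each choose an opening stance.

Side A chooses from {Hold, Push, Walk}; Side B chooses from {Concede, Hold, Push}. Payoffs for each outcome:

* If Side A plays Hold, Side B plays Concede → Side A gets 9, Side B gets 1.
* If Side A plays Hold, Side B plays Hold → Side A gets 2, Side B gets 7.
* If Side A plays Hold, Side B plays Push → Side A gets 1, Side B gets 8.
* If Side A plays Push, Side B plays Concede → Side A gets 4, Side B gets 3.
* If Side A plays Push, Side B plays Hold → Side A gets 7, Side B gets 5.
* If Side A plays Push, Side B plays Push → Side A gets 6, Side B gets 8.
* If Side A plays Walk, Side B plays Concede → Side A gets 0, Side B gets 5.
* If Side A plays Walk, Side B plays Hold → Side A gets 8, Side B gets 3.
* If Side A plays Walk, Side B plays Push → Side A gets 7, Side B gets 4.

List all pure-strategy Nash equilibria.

Side A against Concede: payoffs 9, 4, 0 → best response Hold.
Side A against Hold: payoffs 2, 7, 8 → best response Walk.
Side A against Push: payoffs 1, 6, 7 → best response Walk.
Side B against Hold: payoffs 1, 7, 8 → best response Push.
Side B against Push: payoffs 3, 5, 8 → best response Push.
Side B against Walk: payoffs 5, 3, 4 → best response Concede.
No profile is a mutual best response for all players.

No pure-strategy Nash equilibrium.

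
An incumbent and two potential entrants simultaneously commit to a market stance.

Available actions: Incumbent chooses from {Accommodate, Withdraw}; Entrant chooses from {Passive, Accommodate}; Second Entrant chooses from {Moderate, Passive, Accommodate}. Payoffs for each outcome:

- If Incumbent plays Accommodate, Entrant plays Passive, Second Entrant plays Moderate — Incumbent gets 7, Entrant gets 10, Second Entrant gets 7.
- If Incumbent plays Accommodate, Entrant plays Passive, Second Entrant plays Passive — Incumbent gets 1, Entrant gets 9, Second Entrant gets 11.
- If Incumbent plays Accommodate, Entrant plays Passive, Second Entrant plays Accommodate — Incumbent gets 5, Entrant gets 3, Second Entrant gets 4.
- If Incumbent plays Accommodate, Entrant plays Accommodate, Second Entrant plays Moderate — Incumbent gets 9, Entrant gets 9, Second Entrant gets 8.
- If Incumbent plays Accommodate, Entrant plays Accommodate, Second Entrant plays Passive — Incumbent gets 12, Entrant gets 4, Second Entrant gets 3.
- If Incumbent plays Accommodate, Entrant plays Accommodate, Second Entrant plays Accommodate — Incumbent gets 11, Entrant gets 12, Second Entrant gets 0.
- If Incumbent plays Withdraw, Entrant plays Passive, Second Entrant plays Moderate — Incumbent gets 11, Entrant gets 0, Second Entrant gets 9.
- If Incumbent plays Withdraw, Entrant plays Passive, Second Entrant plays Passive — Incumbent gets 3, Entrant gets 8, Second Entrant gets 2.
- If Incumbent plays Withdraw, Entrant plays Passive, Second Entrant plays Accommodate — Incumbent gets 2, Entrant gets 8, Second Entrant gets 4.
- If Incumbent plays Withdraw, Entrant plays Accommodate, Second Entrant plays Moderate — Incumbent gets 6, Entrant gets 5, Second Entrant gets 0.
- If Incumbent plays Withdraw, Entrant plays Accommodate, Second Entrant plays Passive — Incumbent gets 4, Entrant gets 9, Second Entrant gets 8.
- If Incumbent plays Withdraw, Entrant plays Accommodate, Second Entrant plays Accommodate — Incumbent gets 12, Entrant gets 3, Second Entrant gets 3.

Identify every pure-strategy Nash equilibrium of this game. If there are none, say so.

No pure-strategy Nash equilibrium.

Check each profile: it is a Nash equilibrium iff no player can strictly gain by switching unilaterally.
(Accommodate, Passive, Moderate): Incumbent can switch to Withdraw (7 → 11). Not NE.
(Accommodate, Passive, Passive): Incumbent can switch to Withdraw (1 → 3). Not NE.
(Accommodate, Passive, Accommodate): Entrant can switch to Accommodate (3 → 12). Not NE.
(Accommodate, Accommodate, Moderate): Entrant can switch to Passive (9 → 10). Not NE.
(Accommodate, Accommodate, Passive): Entrant can switch to Passive (4 → 9). Not NE.
(Accommodate, Accommodate, Accommodate): Incumbent can switch to Withdraw (11 → 12). Not NE.
(Withdraw, Passive, Moderate): Entrant can switch to Accommodate (0 → 5). Not NE.
(Withdraw, Passive, Passive): Entrant can switch to Accommodate (8 → 9). Not NE.
(The remaining 4 profiles each have a profitable deviation by the same check.)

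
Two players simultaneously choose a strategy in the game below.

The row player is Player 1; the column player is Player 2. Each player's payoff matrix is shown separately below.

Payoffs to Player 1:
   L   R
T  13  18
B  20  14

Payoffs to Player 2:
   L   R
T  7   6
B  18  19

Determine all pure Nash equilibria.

(T, L): Player 1 can switch to B (13 → 20). Not NE.
(T, R): Player 2 can switch to L (6 → 7). Not NE.
(B, L): Player 2 can switch to R (18 → 19). Not NE.
(B, R): Player 1 can switch to T (14 → 18). Not NE.

No pure-strategy Nash equilibrium.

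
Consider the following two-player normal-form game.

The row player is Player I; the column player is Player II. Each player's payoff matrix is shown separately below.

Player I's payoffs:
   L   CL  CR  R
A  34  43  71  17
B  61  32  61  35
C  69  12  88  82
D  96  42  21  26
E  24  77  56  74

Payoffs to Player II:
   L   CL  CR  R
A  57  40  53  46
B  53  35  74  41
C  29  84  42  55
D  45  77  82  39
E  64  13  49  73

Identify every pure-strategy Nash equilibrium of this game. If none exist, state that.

No pure-strategy Nash equilibrium.

For each strategy profile, look for a profitable unilateral deviation.
(A, L): Player I can switch to B (34 → 61). Not NE.
(A, CL): Player I can switch to E (43 → 77). Not NE.
(A, CR): Player I can switch to C (71 → 88). Not NE.
(A, R): Player I can switch to B (17 → 35). Not NE.
(B, L): Player I can switch to C (61 → 69). Not NE.
(B, CL): Player I can switch to A (32 → 43). Not NE.
(B, CR): Player I can switch to A (61 → 71). Not NE.
(B, R): Player I can switch to C (35 → 82). Not NE.
(C, L): Player I can switch to D (69 → 96). Not NE.
(C, CL): Player I can switch to A (12 → 43). Not NE.
(The remaining 10 profiles each have a profitable deviation by the same check.)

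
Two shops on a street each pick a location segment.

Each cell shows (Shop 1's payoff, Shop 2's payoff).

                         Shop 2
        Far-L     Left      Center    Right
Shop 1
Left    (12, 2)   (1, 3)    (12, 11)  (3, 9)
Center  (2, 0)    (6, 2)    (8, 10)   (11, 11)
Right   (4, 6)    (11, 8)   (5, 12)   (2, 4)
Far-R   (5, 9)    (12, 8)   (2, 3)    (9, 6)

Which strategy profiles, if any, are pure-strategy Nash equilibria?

(Left, Center), (Center, Right)

Check each profile: it is a Nash equilibrium iff no player can strictly gain by switching unilaterally.
(Left, Far-L): Shop 2 can switch to Left (2 → 3). Not NE.
(Left, Left): Shop 1 can switch to Center (1 → 6). Not NE.
(Left, Center): Shop 1 gets 12, best alternative 8; Shop 2 gets 11, best alternative 9. No profitable deviation — NE.
(Left, Right): Shop 1 can switch to Center (3 → 11). Not NE.
(Center, Far-L): Shop 1 can switch to Left (2 → 12). Not NE.
(Center, Left): Shop 1 can switch to Right (6 → 11). Not NE.
(Center, Center): Shop 1 can switch to Left (8 → 12). Not NE.
(Center, Right): Shop 1 gets 11, best alternative 9; Shop 2 gets 11, best alternative 10. No profitable deviation — NE.
(The remaining 8 profiles each have a profitable deviation by the same check.)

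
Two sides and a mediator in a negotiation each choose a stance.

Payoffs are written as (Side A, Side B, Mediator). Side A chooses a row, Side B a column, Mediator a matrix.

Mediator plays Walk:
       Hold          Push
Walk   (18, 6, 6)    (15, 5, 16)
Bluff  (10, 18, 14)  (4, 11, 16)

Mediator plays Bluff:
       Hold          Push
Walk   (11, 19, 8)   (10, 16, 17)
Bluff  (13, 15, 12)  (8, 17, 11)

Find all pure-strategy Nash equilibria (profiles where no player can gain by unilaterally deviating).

none

Side A against (Hold, Walk): payoffs 18, 10 → best response Walk.
Side A against (Hold, Bluff): payoffs 11, 13 → best response Bluff.
Side A against (Push, Walk): payoffs 15, 4 → best response Walk.
Side A against (Push, Bluff): payoffs 10, 8 → best response Walk.
Side B against (Walk, Walk): payoffs 6, 5 → best response Hold.
Side B against (Walk, Bluff): payoffs 19, 16 → best response Hold.
Side B against (Bluff, Walk): payoffs 18, 11 → best response Hold.
Side B against (Bluff, Bluff): payoffs 15, 17 → best response Push.
Mediator against (Walk, Hold): payoffs 6, 8 → best response Bluff.
Mediator against (Walk, Push): payoffs 16, 17 → best response Bluff.
Mediator against (Bluff, Hold): payoffs 14, 12 → best response Walk.
Mediator against (Bluff, Push): payoffs 16, 11 → best response Walk.
No profile is a mutual best response for all players.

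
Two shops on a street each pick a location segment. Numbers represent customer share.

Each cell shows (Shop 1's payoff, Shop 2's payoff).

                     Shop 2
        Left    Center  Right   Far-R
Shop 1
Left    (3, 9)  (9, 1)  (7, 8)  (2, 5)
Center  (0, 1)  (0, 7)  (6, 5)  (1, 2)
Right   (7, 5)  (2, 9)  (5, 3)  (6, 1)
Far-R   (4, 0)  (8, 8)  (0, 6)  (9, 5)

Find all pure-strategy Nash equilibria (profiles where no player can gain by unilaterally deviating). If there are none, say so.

Check each profile: it is a Nash equilibrium iff no player can strictly gain by switching unilaterally.
(Left, Left): Shop 1 can switch to Right (3 → 7). Not NE.
(Left, Center): Shop 2 can switch to Left (1 → 9). Not NE.
(Left, Right): Shop 2 can switch to Left (8 → 9). Not NE.
(Left, Far-R): Shop 1 can switch to Right (2 → 6). Not NE.
(Center, Left): Shop 1 can switch to Left (0 → 3). Not NE.
(Center, Center): Shop 1 can switch to Left (0 → 9). Not NE.
(Center, Right): Shop 1 can switch to Left (6 → 7). Not NE.
(Center, Far-R): Shop 1 can switch to Left (1 → 2). Not NE.
(Right, Left): Shop 2 can switch to Center (5 → 9). Not NE.
(Right, Center): Shop 1 can switch to Left (2 → 9). Not NE.
(Right, Right): Shop 1 can switch to Left (5 → 7). Not NE.
(Right, Far-R): Shop 1 can switch to Far-R (6 → 9). Not NE.
(The remaining 4 profiles each have a profitable deviation by the same check.)

none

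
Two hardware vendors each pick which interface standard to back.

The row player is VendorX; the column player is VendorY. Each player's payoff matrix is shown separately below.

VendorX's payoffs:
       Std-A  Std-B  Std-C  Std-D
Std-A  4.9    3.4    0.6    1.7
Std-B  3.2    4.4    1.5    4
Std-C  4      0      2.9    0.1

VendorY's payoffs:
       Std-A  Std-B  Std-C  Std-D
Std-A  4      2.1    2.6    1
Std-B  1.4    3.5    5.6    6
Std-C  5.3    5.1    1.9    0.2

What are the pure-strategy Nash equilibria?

(Std-A, Std-A), (Std-B, Std-D)

(Std-A, Std-A): VendorX gets 4.9, best alternative 4; VendorY gets 4, best alternative 2.6. No profitable deviation — NE.
(Std-A, Std-B): VendorX can switch to Std-B (3.4 → 4.4). Not NE.
(Std-A, Std-C): VendorX can switch to Std-B (0.6 → 1.5). Not NE.
(Std-A, Std-D): VendorX can switch to Std-B (1.7 → 4). Not NE.
(Std-B, Std-A): VendorX can switch to Std-A (3.2 → 4.9). Not NE.
(Std-B, Std-B): VendorY can switch to Std-C (3.5 → 5.6). Not NE.
(Std-B, Std-C): VendorX can switch to Std-C (1.5 → 2.9). Not NE.
(Std-B, Std-D): VendorX gets 4, best alternative 1.7; VendorY gets 6, best alternative 5.6. No profitable deviation — NE.
(Std-C, Std-A): VendorX can switch to Std-A (4 → 4.9). Not NE.
(Std-C, Std-B): VendorX can switch to Std-A (0 → 3.4). Not NE.
(Std-C, Std-C): VendorY can switch to Std-A (1.9 → 5.3). Not NE.
(Std-C, Std-D): VendorX can switch to Std-A (0.1 → 1.7). Not NE.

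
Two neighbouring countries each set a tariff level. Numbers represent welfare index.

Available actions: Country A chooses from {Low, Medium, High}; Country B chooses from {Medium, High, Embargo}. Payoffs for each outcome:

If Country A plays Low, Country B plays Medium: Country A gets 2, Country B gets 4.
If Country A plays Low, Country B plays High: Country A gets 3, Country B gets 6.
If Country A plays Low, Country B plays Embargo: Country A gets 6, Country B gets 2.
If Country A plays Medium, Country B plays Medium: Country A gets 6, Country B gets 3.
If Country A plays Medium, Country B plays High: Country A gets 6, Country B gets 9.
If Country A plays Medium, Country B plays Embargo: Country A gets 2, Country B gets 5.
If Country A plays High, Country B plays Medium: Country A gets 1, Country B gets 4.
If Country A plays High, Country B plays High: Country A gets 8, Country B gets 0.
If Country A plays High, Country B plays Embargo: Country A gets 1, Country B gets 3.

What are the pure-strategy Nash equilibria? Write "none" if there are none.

Check each profile: it is a Nash equilibrium iff no player can strictly gain by switching unilaterally.
(Low, Medium): Country A can switch to Medium (2 → 6). Not NE.
(Low, High): Country A can switch to Medium (3 → 6). Not NE.
(Low, Embargo): Country B can switch to Medium (2 → 4). Not NE.
(Medium, Medium): Country B can switch to High (3 → 9). Not NE.
(Medium, High): Country A can switch to High (6 → 8). Not NE.
(Medium, Embargo): Country A can switch to Low (2 → 6). Not NE.
(High, Medium): Country A can switch to Low (1 → 2). Not NE.
(High, High): Country B can switch to Medium (0 → 4). Not NE.
(High, Embargo): Country A can switch to Low (1 → 6). Not NE.

none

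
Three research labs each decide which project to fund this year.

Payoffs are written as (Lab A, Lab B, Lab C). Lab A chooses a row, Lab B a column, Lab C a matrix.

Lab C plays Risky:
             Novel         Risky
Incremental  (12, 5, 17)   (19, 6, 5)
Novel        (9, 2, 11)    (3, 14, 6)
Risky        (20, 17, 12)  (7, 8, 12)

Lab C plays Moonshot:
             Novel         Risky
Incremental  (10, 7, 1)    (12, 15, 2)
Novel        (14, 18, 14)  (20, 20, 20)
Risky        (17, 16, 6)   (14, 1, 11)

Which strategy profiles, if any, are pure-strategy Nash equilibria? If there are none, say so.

The pure Nash equilibria are (Incremental, Risky, Risky), (Novel, Risky, Moonshot), (Risky, Novel, Risky).

Lab A against (Novel, Risky): payoffs 12, 9, 20 → best response Risky.
Lab A against (Novel, Moonshot): payoffs 10, 14, 17 → best response Risky.
Lab A against (Risky, Risky): payoffs 19, 3, 7 → best response Incremental.
Lab A against (Risky, Moonshot): payoffs 12, 20, 14 → best response Novel.
Lab B against (Incremental, Risky): payoffs 5, 6 → best response Risky.
Lab B against (Incremental, Moonshot): payoffs 7, 15 → best response Risky.
Lab B against (Novel, Risky): payoffs 2, 14 → best response Risky.
Lab B against (Novel, Moonshot): payoffs 18, 20 → best response Risky.
Lab B against (Risky, Risky): payoffs 17, 8 → best response Novel.
Lab B against (Risky, Moonshot): payoffs 16, 1 → best response Novel.
Lab C against (Incremental, Novel): payoffs 17, 1 → best response Risky.
Lab C against (Incremental, Risky): payoffs 5, 2 → best response Risky.
Lab C against (Novel, Novel): payoffs 11, 14 → best response Moonshot.
Lab C against (Novel, Risky): payoffs 6, 20 → best response Moonshot.
Lab C against (Risky, Novel): payoffs 12, 6 → best response Risky.
Lab C against (Risky, Risky): payoffs 12, 11 → best response Risky.
Mutual best responses: (Incremental, Risky, Risky); (Novel, Risky, Moonshot); (Risky, Novel, Risky).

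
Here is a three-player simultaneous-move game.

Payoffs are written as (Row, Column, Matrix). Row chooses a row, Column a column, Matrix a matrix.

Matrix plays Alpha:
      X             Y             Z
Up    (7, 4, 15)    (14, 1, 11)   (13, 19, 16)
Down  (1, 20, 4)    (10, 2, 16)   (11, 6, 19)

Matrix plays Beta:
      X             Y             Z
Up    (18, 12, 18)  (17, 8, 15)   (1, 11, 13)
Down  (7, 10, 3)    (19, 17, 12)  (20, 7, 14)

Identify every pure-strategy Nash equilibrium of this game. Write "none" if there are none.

(Up, X, Beta); (Up, Z, Alpha)

Row against (X, Alpha): payoffs 7, 1 → best response Up.
Row against (X, Beta): payoffs 18, 7 → best response Up.
Row against (Y, Alpha): payoffs 14, 10 → best response Up.
Row against (Y, Beta): payoffs 17, 19 → best response Down.
Row against (Z, Alpha): payoffs 13, 11 → best response Up.
Row against (Z, Beta): payoffs 1, 20 → best response Down.
Column against (Up, Alpha): payoffs 4, 1, 19 → best response Z.
Column against (Up, Beta): payoffs 12, 8, 11 → best response X.
Column against (Down, Alpha): payoffs 20, 2, 6 → best response X.
Column against (Down, Beta): payoffs 10, 17, 7 → best response Y.
Matrix against (Up, X): payoffs 15, 18 → best response Beta.
Matrix against (Up, Y): payoffs 11, 15 → best response Beta.
Matrix against (Up, Z): payoffs 16, 13 → best response Alpha.
Matrix against (Down, X): payoffs 4, 3 → best response Alpha.
Matrix against (Down, Y): payoffs 16, 12 → best response Alpha.
Matrix against (Down, Z): payoffs 19, 14 → best response Alpha.
Mutual best responses: (Up, X, Beta); (Up, Z, Alpha).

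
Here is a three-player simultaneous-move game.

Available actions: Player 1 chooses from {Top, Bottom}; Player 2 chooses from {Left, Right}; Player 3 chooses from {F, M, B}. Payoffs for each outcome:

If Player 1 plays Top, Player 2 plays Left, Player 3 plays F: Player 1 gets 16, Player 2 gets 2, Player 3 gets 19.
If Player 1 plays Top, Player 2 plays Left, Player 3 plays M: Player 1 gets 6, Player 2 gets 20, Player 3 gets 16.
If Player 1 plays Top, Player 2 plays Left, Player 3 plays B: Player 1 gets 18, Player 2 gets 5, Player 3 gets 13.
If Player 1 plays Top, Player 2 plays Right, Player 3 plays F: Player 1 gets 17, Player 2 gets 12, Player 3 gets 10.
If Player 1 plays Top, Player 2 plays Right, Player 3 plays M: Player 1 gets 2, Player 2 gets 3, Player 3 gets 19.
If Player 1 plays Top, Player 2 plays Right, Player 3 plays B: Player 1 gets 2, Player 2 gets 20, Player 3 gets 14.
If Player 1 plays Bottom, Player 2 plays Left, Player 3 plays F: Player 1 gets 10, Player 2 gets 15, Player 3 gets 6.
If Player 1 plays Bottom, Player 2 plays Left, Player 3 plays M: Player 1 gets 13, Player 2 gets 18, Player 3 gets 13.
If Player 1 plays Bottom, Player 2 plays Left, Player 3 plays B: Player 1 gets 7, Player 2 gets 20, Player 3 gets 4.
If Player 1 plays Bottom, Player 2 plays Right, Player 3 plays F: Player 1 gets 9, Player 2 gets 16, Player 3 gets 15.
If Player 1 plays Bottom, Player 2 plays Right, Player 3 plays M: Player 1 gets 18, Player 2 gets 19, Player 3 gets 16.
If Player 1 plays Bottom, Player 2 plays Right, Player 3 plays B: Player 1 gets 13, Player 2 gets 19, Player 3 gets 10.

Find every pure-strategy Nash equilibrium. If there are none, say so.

The unique pure-strategy Nash equilibrium is (Bottom, Right, M).

(Top, Left, F): Player 2 can switch to Right (2 → 12). Not NE.
(Top, Left, M): Player 1 can switch to Bottom (6 → 13). Not NE.
(Top, Left, B): Player 2 can switch to Right (5 → 20). Not NE.
(Top, Right, F): Player 3 can switch to M (10 → 19). Not NE.
(Top, Right, M): Player 1 can switch to Bottom (2 → 18). Not NE.
(Top, Right, B): Player 1 can switch to Bottom (2 → 13). Not NE.
(Bottom, Left, F): Player 1 can switch to Top (10 → 16). Not NE.
(Bottom, Left, M): Player 2 can switch to Right (18 → 19). Not NE.
(Bottom, Left, B): Player 1 can switch to Top (7 → 18). Not NE.
(Bottom, Right, F): Player 1 can switch to Top (9 → 17). Not NE.
(Bottom, Right, M): Player 1 gets 18, best alternative 2; Player 2 gets 19, best alternative 18; Player 3 gets 16, best alternative 15. No profitable deviation — NE.
(Bottom, Right, B): Player 2 can switch to Left (19 → 20). Not NE.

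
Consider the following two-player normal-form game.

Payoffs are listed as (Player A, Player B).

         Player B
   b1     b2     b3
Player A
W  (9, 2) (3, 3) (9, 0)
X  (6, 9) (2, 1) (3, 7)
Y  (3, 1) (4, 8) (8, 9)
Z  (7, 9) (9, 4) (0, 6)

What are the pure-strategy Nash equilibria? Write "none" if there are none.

none

Player A against b1: payoffs 9, 6, 3, 7 → best response W.
Player A against b2: payoffs 3, 2, 4, 9 → best response Z.
Player A against b3: payoffs 9, 3, 8, 0 → best response W.
Player B against W: payoffs 2, 3, 0 → best response b2.
Player B against X: payoffs 9, 1, 7 → best response b1.
Player B against Y: payoffs 1, 8, 9 → best response b3.
Player B against Z: payoffs 9, 4, 6 → best response b1.
No profile is a mutual best response for all players.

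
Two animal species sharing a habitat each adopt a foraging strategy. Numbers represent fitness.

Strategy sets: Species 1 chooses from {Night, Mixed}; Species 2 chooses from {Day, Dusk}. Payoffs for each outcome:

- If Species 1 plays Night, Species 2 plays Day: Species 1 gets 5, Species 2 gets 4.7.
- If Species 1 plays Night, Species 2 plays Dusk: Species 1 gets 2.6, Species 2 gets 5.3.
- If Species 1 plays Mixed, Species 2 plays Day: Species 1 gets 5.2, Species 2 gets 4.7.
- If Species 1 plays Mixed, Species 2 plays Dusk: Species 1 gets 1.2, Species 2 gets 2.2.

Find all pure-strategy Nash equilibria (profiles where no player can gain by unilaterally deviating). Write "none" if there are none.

(Night, Day): Species 1 can switch to Mixed (5 → 5.2). Not NE.
(Night, Dusk): Species 1 gets 2.6, best alternative 1.2; Species 2 gets 5.3, best alternative 4.7. No profitable deviation — NE.
(Mixed, Day): Species 1 gets 5.2, best alternative 5; Species 2 gets 4.7, best alternative 2.2. No profitable deviation — NE.
(Mixed, Dusk): Species 1 can switch to Night (1.2 → 2.6). Not NE.

The pure Nash equilibria are (Night, Dusk); (Mixed, Day).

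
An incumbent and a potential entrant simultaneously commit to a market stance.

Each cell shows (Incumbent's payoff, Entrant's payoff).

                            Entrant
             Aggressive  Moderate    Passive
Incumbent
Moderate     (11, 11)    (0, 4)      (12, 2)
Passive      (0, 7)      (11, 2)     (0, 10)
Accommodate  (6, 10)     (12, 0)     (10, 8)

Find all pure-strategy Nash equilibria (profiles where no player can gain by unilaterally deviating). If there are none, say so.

Incumbent against Aggressive: payoffs 11, 0, 6 → best response Moderate.
Incumbent against Moderate: payoffs 0, 11, 12 → best response Accommodate.
Incumbent against Passive: payoffs 12, 0, 10 → best response Moderate.
Entrant against Moderate: payoffs 11, 4, 2 → best response Aggressive.
Entrant against Passive: payoffs 7, 2, 10 → best response Passive.
Entrant against Accommodate: payoffs 10, 0, 8 → best response Aggressive.
Mutual best responses: (Moderate, Aggressive).

Pure NE: (Moderate, Aggressive)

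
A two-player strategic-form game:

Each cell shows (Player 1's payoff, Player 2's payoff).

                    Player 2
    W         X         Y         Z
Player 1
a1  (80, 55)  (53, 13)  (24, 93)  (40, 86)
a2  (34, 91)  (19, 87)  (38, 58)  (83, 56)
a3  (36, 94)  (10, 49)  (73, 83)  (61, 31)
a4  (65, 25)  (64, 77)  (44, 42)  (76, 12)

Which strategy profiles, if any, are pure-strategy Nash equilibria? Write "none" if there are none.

The unique pure-strategy Nash equilibrium is (a4, X).

Player 1 against W: payoffs 80, 34, 36, 65 → best response a1.
Player 1 against X: payoffs 53, 19, 10, 64 → best response a4.
Player 1 against Y: payoffs 24, 38, 73, 44 → best response a3.
Player 1 against Z: payoffs 40, 83, 61, 76 → best response a2.
Player 2 against a1: payoffs 55, 13, 93, 86 → best response Y.
Player 2 against a2: payoffs 91, 87, 58, 56 → best response W.
Player 2 against a3: payoffs 94, 49, 83, 31 → best response W.
Player 2 against a4: payoffs 25, 77, 42, 12 → best response X.
Mutual best responses: (a4, X).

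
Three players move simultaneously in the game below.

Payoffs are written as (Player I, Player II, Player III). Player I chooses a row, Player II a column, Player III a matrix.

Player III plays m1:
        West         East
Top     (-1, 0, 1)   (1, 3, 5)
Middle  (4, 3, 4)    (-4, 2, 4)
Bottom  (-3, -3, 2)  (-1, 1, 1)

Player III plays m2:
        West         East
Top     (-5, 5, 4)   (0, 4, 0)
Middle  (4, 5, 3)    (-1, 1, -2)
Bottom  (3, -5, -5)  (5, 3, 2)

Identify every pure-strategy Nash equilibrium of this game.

Player I against (West, m1): payoffs -1, 4, -3 → best response Middle.
Player I against (West, m2): payoffs -5, 4, 3 → best response Middle.
Player I against (East, m1): payoffs 1, -4, -1 → best response Top.
Player I against (East, m2): payoffs 0, -1, 5 → best response Bottom.
Player II against (Top, m1): payoffs 0, 3 → best response East.
Player II against (Top, m2): payoffs 5, 4 → best response West.
Player II against (Middle, m1): payoffs 3, 2 → best response West.
Player II against (Middle, m2): payoffs 5, 1 → best response West.
Player II against (Bottom, m1): payoffs -3, 1 → best response East.
Player II against (Bottom, m2): payoffs -5, 3 → best response East.
Player III against (Top, West): payoffs 1, 4 → best response m2.
Player III against (Top, East): payoffs 5, 0 → best response m1.
Player III against (Middle, West): payoffs 4, 3 → best response m1.
Player III against (Middle, East): payoffs 4, -2 → best response m1.
Player III against (Bottom, West): payoffs 2, -5 → best response m1.
Player III against (Bottom, East): payoffs 1, 2 → best response m2.
Mutual best responses: (Top, East, m1); (Middle, West, m1); (Bottom, East, m2).

(Top, East, m1); (Middle, West, m1); (Bottom, East, m2)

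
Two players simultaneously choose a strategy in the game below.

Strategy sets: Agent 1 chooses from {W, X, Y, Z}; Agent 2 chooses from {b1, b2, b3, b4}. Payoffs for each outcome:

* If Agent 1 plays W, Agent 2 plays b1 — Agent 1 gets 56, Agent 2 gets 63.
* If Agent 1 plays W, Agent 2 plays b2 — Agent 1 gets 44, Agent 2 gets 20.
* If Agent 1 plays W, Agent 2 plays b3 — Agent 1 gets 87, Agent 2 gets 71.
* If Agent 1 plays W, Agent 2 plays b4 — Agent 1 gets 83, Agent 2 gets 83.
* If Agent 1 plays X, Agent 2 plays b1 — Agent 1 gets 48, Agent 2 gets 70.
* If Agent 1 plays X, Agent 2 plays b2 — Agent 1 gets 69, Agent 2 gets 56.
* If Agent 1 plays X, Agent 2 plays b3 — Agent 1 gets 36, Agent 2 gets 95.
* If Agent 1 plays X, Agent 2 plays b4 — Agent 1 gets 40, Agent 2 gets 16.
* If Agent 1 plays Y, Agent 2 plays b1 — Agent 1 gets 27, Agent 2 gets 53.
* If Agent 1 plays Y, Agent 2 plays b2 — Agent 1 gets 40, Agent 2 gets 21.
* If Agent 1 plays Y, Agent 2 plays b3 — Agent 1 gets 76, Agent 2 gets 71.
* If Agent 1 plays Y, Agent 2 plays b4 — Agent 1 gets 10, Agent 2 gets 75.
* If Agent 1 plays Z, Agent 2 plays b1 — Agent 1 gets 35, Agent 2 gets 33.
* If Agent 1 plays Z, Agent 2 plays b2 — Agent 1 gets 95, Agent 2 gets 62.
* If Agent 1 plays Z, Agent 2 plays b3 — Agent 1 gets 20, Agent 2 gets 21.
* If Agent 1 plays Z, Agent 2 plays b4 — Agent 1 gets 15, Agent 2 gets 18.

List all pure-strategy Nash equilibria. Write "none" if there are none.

The pure Nash equilibria are (W, b4) and (Z, b2).

(W, b1): Agent 2 can switch to b3 (63 → 71). Not NE.
(W, b2): Agent 1 can switch to X (44 → 69). Not NE.
(W, b3): Agent 2 can switch to b4 (71 → 83). Not NE.
(W, b4): Agent 1 gets 83, best alternative 40; Agent 2 gets 83, best alternative 71. No profitable deviation — NE.
(X, b1): Agent 1 can switch to W (48 → 56). Not NE.
(X, b2): Agent 1 can switch to Z (69 → 95). Not NE.
(X, b3): Agent 1 can switch to W (36 → 87). Not NE.
(X, b4): Agent 1 can switch to W (40 → 83). Not NE.
(Y, b1): Agent 1 can switch to W (27 → 56). Not NE.
(Y, b2): Agent 1 can switch to W (40 → 44). Not NE.
(Y, b3): Agent 1 can switch to W (76 → 87). Not NE.
(Y, b4): Agent 1 can switch to W (10 → 83). Not NE.
(Z, b1): Agent 1 can switch to W (35 → 56). Not NE.
(Z, b2): Agent 1 gets 95, best alternative 69; Agent 2 gets 62, best alternative 33. No profitable deviation — NE.
(The remaining 2 profiles each have a profitable deviation by the same check.)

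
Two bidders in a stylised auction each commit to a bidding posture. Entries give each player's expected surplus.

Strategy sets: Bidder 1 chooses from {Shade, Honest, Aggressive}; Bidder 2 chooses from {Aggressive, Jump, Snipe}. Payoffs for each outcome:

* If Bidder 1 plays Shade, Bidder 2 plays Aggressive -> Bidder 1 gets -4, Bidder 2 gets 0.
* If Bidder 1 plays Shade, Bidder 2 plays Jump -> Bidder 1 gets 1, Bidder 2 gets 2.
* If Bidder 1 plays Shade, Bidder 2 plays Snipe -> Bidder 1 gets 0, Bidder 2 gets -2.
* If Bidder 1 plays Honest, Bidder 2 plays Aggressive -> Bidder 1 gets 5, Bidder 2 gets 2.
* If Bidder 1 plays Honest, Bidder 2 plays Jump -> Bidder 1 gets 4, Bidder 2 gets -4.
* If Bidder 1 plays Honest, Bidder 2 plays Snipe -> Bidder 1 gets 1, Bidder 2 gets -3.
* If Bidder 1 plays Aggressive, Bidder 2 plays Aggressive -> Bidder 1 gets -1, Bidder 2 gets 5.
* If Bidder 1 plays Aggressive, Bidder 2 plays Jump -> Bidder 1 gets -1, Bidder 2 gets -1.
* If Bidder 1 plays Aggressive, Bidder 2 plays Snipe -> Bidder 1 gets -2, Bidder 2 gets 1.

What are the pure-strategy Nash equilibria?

(Honest, Aggressive)

(Shade, Aggressive): Bidder 1 can switch to Honest (-4 → 5). Not NE.
(Shade, Jump): Bidder 1 can switch to Honest (1 → 4). Not NE.
(Shade, Snipe): Bidder 1 can switch to Honest (0 → 1). Not NE.
(Honest, Aggressive): Bidder 1 gets 5, best alternative -1; Bidder 2 gets 2, best alternative -3. No profitable deviation — NE.
(Honest, Jump): Bidder 2 can switch to Aggressive (-4 → 2). Not NE.
(Honest, Snipe): Bidder 2 can switch to Aggressive (-3 → 2). Not NE.
(Aggressive, Aggressive): Bidder 1 can switch to Honest (-1 → 5). Not NE.
(Aggressive, Jump): Bidder 1 can switch to Shade (-1 → 1). Not NE.
(Aggressive, Snipe): Bidder 1 can switch to Shade (-2 → 0). Not NE.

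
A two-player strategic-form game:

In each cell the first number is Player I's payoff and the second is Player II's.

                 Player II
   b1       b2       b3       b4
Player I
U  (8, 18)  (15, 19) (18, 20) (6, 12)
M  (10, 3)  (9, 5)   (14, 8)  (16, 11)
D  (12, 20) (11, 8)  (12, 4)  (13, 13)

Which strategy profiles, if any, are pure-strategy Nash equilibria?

For each player, find the best response to each opponent profile; mutual best responses are the pure NE.
Player I against b1: payoffs 8, 10, 12 → best response D.
Player I against b2: payoffs 15, 9, 11 → best response U.
Player I against b3: payoffs 18, 14, 12 → best response U.
Player I against b4: payoffs 6, 16, 13 → best response M.
Player II against U: payoffs 18, 19, 20, 12 → best response b3.
Player II against M: payoffs 3, 5, 8, 11 → best response b4.
Player II against D: payoffs 20, 8, 4, 13 → best response b1.
Mutual best responses: (U, b3); (M, b4); (D, b1).

(U, b3); (M, b4); (D, b1)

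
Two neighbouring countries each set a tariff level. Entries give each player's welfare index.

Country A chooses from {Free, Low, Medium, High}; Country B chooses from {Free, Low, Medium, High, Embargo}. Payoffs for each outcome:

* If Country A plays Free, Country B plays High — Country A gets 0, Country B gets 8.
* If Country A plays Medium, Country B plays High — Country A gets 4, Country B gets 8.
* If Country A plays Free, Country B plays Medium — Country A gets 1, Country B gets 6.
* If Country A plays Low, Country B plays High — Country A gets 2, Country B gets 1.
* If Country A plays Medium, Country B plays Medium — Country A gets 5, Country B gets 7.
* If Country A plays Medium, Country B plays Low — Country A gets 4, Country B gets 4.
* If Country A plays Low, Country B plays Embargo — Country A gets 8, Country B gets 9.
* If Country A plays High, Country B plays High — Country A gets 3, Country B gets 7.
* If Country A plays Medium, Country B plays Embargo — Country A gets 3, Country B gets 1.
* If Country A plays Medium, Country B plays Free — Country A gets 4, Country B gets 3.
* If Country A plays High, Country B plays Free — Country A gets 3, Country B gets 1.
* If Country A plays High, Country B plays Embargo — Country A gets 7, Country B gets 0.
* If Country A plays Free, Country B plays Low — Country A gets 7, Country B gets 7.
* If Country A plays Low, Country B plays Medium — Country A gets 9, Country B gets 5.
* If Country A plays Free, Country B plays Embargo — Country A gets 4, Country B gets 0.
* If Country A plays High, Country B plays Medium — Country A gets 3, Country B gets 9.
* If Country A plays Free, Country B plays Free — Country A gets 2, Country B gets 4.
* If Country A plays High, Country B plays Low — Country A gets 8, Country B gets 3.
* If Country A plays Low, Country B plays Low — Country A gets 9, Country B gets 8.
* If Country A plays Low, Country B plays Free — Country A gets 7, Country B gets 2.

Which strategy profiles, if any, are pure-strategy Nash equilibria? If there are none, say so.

Mark each player's best response to every combination of opponents' strategies; a profile where every player is best-responding is a pure Nash equilibrium.
Country A against Free: payoffs 2, 7, 4, 3 → best response Low.
Country A against Low: payoffs 7, 9, 4, 8 → best response Low.
Country A against Medium: payoffs 1, 9, 5, 3 → best response Low.
Country A against High: payoffs 0, 2, 4, 3 → best response Medium.
Country A against Embargo: payoffs 4, 8, 3, 7 → best response Low.
Country B against Free: payoffs 4, 7, 6, 8, 0 → best response High.
Country B against Low: payoffs 2, 8, 5, 1, 9 → best response Embargo.
Country B against Medium: payoffs 3, 4, 7, 8, 1 → best response High.
Country B against High: payoffs 1, 3, 9, 7, 0 → best response Medium.
Mutual best responses: (Low, Embargo); (Medium, High).

(Low, Embargo); (Medium, High)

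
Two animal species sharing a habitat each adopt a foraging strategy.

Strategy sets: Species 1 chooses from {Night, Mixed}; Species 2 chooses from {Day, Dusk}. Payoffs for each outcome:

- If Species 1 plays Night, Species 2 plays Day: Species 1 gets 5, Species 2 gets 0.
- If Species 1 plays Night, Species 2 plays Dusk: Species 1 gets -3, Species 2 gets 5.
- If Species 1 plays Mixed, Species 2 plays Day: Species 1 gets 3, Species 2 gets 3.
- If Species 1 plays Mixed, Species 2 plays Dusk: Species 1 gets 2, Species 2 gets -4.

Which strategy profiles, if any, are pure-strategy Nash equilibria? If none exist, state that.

This game has no pure Nash equilibrium.

Species 1 against Day: payoffs 5, 3 → best response Night.
Species 1 against Dusk: payoffs -3, 2 → best response Mixed.
Species 2 against Night: payoffs 0, 5 → best response Dusk.
Species 2 against Mixed: payoffs 3, -4 → best response Day.
No profile is a mutual best response for all players.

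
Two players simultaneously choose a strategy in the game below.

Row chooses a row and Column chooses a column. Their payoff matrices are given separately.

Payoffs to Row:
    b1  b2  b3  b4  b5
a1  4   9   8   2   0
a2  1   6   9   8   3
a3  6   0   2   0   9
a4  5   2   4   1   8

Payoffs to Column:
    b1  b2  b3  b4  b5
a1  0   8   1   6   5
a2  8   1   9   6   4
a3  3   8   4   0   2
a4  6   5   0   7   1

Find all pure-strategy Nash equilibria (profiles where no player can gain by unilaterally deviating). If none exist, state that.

(a1, b1): Row can switch to a3 (4 → 6). Not NE.
(a1, b2): Row gets 9, best alternative 6; Column gets 8, best alternative 6. No profitable deviation — NE.
(a1, b3): Row can switch to a2 (8 → 9). Not NE.
(a1, b4): Row can switch to a2 (2 → 8). Not NE.
(a1, b5): Row can switch to a2 (0 → 3). Not NE.
(a2, b1): Row can switch to a1 (1 → 4). Not NE.
(a2, b2): Row can switch to a1 (6 → 9). Not NE.
(a2, b3): Row gets 9, best alternative 8; Column gets 9, best alternative 8. No profitable deviation — NE.
(The remaining 12 profiles each have a profitable deviation by the same check.)

Pure-strategy Nash equilibria: (a1, b2) and (a2, b3)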